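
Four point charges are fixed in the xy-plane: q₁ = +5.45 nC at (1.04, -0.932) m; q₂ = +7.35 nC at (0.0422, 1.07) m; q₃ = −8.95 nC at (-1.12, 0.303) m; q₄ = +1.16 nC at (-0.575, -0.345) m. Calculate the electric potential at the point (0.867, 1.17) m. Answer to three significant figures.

Electric potential is a scalar, so the contributions from each charge add algebraically: V = Σ kqᵢ/rᵢ.
Distances from the field point to each charge: r₁ = 2.11 m, r₂ = 0.831 m, r₃ = 2.17 m, r₄ = 2.09 m.
V = k[(5.45×10⁻⁹)/(2.11) + (7.35×10⁻⁹)/(0.831) + (-8.95×10⁻⁹)/(2.17) + (1.16×10⁻⁹)/(2.09)] = 70.6 V.

70.6 V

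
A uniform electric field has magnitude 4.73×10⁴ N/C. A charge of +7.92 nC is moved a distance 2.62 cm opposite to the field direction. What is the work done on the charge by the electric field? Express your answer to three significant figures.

The potential change for a displacement 2.62 cm opposite to the field direction is ΔV = +Ed = 1240 V.
W_field = −qΔV = -9.81×10⁻⁶ J.

-9.81×10⁻⁶ J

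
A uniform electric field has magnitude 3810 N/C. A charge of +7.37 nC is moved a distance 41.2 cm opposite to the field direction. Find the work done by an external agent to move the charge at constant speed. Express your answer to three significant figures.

1.16×10⁻⁵ J

The potential change for a displacement 41.2 cm opposite to the field direction is ΔV = +Ed = 1570 V.
W_ext = qΔV = 1.16×10⁻⁵ J.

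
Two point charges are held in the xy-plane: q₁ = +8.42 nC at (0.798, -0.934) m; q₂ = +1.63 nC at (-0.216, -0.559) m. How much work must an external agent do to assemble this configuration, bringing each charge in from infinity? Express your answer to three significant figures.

The assembly work is the sum of pairwise potential energies, U = Σ_{i<j} kqᵢqⱼ/rᵢⱼ.
Pair separations: r₁₂ = 1.08 m.
U = (1.14×10⁻⁷) = 1.14×10⁻⁷ J.

1.14×10⁻⁷ J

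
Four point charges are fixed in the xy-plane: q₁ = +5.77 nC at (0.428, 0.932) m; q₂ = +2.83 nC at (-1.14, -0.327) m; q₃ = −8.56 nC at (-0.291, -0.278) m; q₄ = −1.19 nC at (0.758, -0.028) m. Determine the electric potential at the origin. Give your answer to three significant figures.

The total potential is the scalar sum of each charge's contribution, V = Σ kqᵢ/rᵢ.
Distances from the field point to each charge: r₁ = 1.03 m, r₂ = 1.19 m, r₃ = 0.402 m, r₄ = 0.759 m.
V = k[(5.77×10⁻⁹)/(1.03) + (2.83×10⁻⁹)/(1.19) + (-8.56×10⁻⁹)/(0.402) + (-1.19×10⁻⁹)/(0.759)] = -133 V.

-133 V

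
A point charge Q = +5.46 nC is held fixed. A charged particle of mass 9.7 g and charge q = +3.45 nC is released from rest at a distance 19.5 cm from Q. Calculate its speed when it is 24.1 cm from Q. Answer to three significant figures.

Only the electrostatic force acts, so mechanical energy is conserved: ½mv² = U₁ − U₂ = kQq(1/r₁ − 1/r₂).
U₁ − U₂ = (8.99×10⁹ N·m²/C²)(5.46×10⁻⁹ C)(3.45×10⁻⁹ C)(1/0.195 − 1/0.241) = 1.66×10⁻⁷ J.
v = √(2·1.66×10⁻⁷/9.70×10⁻³) = 5.85×10⁻³ m/s.

5.85×10⁻³ m/s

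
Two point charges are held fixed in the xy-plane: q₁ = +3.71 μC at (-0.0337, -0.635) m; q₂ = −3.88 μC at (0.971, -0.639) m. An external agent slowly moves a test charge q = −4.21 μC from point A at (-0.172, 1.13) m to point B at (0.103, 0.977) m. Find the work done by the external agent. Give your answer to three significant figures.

For quasistatic motion the external work equals the change in potential energy: W_ext = qΔV = q(V_B − V_A).
At A: distances to the source charges are 1.77 m, 2.11 m; V_A = Σ kqᵢ/rᵢ = 2280 V.
At B: distances to the source charges are 1.62 m, 1.83 m; V_B = Σ kqᵢ/rᵢ = 1600 V.
ΔV = V_B − V_A = -676 V.
W_ext = qΔV = (-4.21×10⁻⁶ C)(-676 V) = 2.85×10⁻³ J.

2.85×10⁻³ J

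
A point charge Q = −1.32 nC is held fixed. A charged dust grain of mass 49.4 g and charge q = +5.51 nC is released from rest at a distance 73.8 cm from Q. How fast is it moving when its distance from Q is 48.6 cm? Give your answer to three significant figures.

1.36×10⁻³ m/s

Only the electrostatic force acts, so mechanical energy is conserved: ½mv² = U₁ − U₂ = kQq(1/r₁ − 1/r₂).
U₁ − U₂ = (8.99×10⁹ N·m²/C²)(-1.32×10⁻⁹ C)(5.51×10⁻⁹ C)(1/0.738 − 1/0.486) = 4.59×10⁻⁸ J.
v = √(2·4.59×10⁻⁸/0.0494) = 1.36×10⁻³ m/s.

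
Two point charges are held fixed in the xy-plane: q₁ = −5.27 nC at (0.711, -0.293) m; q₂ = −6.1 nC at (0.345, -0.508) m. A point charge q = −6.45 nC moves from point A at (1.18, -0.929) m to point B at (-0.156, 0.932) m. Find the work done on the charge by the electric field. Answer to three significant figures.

The work done by the electric force is W_field = −ΔU = −q(V_B − V_A) = q(V_A − V_B).
At A: distances to the source charges are 0.790 m, 0.935 m; V_A = Σ kqᵢ/rᵢ = -119 V.
At B: distances to the source charges are 1.50 m, 1.52 m; V_B = Σ kqᵢ/rᵢ = -67.5 V.
ΔV = V_B − V_A = 51.1 V.
W_field = −qΔV = −(-6.45×10⁻⁹ C)(51.1 V) = 3.29×10⁻⁷ J.

3.29×10⁻⁷ J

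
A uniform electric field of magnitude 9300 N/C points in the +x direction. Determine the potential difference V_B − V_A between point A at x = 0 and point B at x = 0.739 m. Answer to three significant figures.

In a uniform field, potential decreases in the direction of E: V_B − V_A = −E·Δx.
V_B − V_A = −(9300 V/m)(0.739 m) = -6870 V.

-6870 V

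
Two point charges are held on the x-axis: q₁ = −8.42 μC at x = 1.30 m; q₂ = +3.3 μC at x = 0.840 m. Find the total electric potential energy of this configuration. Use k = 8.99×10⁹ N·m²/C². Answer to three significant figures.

-0.543 J

The assembly work is the sum of pairwise potential energies, U = Σ_{i<j} kqᵢqⱼ/rᵢⱼ.
Pair separations: r₁₂ = 0.460 m.
U = (-0.543) = -0.543 J.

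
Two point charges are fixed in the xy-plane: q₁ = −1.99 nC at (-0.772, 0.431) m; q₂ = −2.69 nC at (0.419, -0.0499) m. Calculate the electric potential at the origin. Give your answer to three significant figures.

-77.5 V

Electric potential is a scalar, so the contributions from each charge add algebraically: V = Σ kqᵢ/rᵢ.
Distances from the field point to each charge: r₁ = 0.884 m, r₂ = 0.422 m.
V = k[(-1.99×10⁻⁹)/(0.884) + (-2.69×10⁻⁹)/(0.422)] = -77.5 V.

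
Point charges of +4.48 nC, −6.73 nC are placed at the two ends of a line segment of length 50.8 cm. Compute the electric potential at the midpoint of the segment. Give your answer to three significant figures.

-79.6 V

Electric potential is a scalar, so the contributions from each charge add algebraically: V = Σ kqᵢ/rᵢ.
Each charge is 0.254 m from the midpoint.
V = k[(4.48×10⁻⁹)/(0.254) + (-6.73×10⁻⁹)/(0.254)] = -79.6 V.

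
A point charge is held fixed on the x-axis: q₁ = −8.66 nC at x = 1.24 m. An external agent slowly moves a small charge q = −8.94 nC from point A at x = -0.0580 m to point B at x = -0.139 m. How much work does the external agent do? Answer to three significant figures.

For quasistatic motion the external work equals the change in potential energy: W_ext = qΔV = q(V_B − V_A).
At A: distance to the source charge is 1.30 m; V_A = kq₁/r = -60.0 V.
At B: distance to the source charge is 1.38 m; V_B = kq₁/r = -56.5 V.
ΔV = V_B − V_A = 3.52 V.
W_ext = qΔV = (-8.94×10⁻⁹ C)(3.52 V) = -3.15×10⁻⁸ J.

-3.15×10⁻⁸ J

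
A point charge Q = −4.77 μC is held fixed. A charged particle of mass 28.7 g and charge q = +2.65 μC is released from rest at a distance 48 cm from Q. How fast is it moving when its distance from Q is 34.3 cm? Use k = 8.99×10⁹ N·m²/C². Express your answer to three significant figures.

2.57 m/s

Only the electrostatic force acts, so mechanical energy is conserved: ½mv² = U₁ − U₂ = kQq(1/r₁ − 1/r₂).
U₁ − U₂ = (8.99×10⁹ N·m²/C²)(-4.77×10⁻⁶ C)(2.65×10⁻⁶ C)(1/0.480 − 1/0.343) = 0.0946 J.
v = √(2·0.0946/0.0287) = 2.57 m/s.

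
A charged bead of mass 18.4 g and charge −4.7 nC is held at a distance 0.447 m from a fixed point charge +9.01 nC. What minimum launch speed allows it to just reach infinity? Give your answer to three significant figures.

9.62×10⁻³ m/s

To just escape, total mechanical energy must reach zero at infinity: ½mv²_min + U = 0, so ½mv²_min = −U = |kQq|/r.
|U| = |kQq|/r = (8.99×10⁹ N·m²/C²)(9.01×10⁻⁹)(4.70×10⁻⁹)/(0.447) = 8.52×10⁻⁷ J.
v_min = √(2|U|/m) = √(2·8.52×10⁻⁷/0.0184) = 9.62×10⁻³ m/s.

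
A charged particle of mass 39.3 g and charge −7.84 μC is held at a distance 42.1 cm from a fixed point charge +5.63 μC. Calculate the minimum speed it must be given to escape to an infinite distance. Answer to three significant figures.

To just escape, total mechanical energy must reach zero at infinity: ½mv²_min + U = 0, so ½mv²_min = −U = |kQq|/r.
|U| = |kQq|/r = (8.99×10⁹ N·m²/C²)(5.63×10⁻⁶)(7.84×10⁻⁶)/(0.421) = 0.943 J.
v_min = √(2|U|/m) = √(2·0.943/0.0393) = 6.93 m/s.

6.93 m/s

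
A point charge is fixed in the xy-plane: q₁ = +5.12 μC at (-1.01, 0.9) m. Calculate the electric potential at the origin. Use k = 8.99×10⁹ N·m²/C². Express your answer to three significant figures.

3.40×10⁴ V

Electric potential is a scalar, so the contributions from each charge add algebraically: V = Σ kqᵢ/rᵢ.
Distances from the field point to each charge: r₁ = 1.35 m.
V = k[(5.12×10⁻⁶)/(1.35)] = 3.40×10⁴ V.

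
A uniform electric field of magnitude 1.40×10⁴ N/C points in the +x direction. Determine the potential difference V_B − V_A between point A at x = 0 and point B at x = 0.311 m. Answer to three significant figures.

-4350 V

In a uniform field, potential decreases in the direction of E: V_B − V_A = −E·Δx.
V_B − V_A = −(1.40×10⁴ V/m)(0.311 m) = -4350 V.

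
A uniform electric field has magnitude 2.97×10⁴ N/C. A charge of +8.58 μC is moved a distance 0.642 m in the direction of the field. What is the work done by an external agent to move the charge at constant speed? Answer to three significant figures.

The potential change for a displacement 0.642 m in the direction of the field is ΔV = −Ed = -1.91×10⁴ V.
W_ext = qΔV = -0.164 J.

-0.164 J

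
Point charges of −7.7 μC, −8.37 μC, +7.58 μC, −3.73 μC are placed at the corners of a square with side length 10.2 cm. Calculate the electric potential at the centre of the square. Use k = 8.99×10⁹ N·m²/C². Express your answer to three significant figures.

Electric potential is a scalar, so the contributions from each charge add algebraically: V = Σ kqᵢ/rᵢ.
The distance from each corner to the centre is a√2/2 = 0.0721 m.
V = k[(-7.70×10⁻⁶)/(0.0721) + (-8.37×10⁻⁶)/(0.0721) + (7.58×10⁻⁶)/(0.0721) + (-3.73×10⁻⁶)/(0.0721)] = -1.52×10⁶ V.

-1.52×10⁶ V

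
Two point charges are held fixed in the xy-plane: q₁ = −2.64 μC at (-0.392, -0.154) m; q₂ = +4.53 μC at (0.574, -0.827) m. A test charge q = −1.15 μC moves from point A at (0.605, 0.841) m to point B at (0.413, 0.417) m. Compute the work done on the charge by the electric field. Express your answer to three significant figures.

The work done by the electric force is W_field = −ΔU = −q(V_B − V_A) = q(V_A − V_B).
At A: distances to the source charges are 1.41 m, 1.67 m; V_A = Σ kqᵢ/rᵢ = 7560 V.
At B: distances to the source charges are 0.987 m, 1.25 m; V_B = Σ kqᵢ/rᵢ = 8420 V.
ΔV = V_B − V_A = 857 V.
W_field = −qΔV = −(-1.15×10⁻⁶ C)(857 V) = 9.86×10⁻⁴ J.

9.86×10⁻⁴ J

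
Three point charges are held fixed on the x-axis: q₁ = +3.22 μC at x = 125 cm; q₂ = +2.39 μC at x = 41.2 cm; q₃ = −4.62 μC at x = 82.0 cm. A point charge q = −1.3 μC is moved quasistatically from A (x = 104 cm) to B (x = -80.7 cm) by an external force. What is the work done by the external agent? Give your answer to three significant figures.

For quasistatic motion the external work equals the change in potential energy: W_ext = qΔV = q(V_B − V_A).
At A: distances to the source charges are 0.210 m, 0.628 m, 0.220 m; V_A = Σ kqᵢ/rᵢ = -1.67×10⁴ V.
At B: distances to the source charges are 2.06 m, 1.22 m, 1.63 m; V_B = Σ kqᵢ/rᵢ = 6170 V.
ΔV = V_B − V_A = 2.29×10⁴ V.
W_ext = qΔV = (-1.30×10⁻⁶ C)(2.29×10⁴ V) = -0.0298 J.

-0.0298 J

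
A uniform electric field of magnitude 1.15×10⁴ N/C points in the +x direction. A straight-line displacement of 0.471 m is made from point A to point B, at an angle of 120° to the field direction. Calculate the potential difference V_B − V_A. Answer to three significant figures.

Only the component of displacement along E changes the potential: ΔV = −E·d·cosθ.
ΔV = −(1.15×10⁴ V/m)(0.471 m)cos120° = 2710 V.

2710 V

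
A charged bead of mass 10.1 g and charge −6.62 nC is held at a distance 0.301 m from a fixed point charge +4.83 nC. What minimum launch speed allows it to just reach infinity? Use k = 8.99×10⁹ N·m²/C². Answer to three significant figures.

To just escape, total mechanical energy must reach zero at infinity: ½mv²_min + U = 0, so ½mv²_min = −U = |kQq|/r.
|U| = |kQq|/r = (8.99×10⁹ N·m²/C²)(4.83×10⁻⁹)(6.62×10⁻⁹)/(0.301) = 9.55×10⁻⁷ J.
v_min = √(2|U|/m) = √(2·9.55×10⁻⁷/0.0101) = 0.0138 m/s.

0.0138 m/s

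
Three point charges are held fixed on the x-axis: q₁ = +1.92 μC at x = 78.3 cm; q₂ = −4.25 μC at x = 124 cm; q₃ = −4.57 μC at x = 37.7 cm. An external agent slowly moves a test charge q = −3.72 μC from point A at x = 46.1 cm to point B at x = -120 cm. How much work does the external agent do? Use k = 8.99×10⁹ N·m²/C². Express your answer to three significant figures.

-1.68 J

For quasistatic motion the external work equals the change in potential energy: W_ext = qΔV = q(V_B − V_A).
At A: distances to the source charges are 0.322 m, 0.779 m, 0.0840 m; V_A = Σ kqᵢ/rᵢ = -4.85×10⁵ V.
At B: distances to the source charges are 1.98 m, 2.44 m, 1.58 m; V_B = Σ kqᵢ/rᵢ = -3.30×10⁴ V.
ΔV = V_B − V_A = 4.52×10⁵ V.
W_ext = qΔV = (-3.72×10⁻⁶ C)(4.52×10⁵ V) = -1.68 J.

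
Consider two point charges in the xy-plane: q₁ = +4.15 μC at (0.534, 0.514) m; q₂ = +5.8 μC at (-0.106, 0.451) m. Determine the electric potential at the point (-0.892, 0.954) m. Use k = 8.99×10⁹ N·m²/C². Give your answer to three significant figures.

Electric potential is a scalar, so the contributions from each charge add algebraically: V = Σ kqᵢ/rᵢ.
Distances from the field point to each charge: r₁ = 1.49 m, r₂ = 0.933 m.
V = k[(4.15×10⁻⁶)/(1.49) + (5.80×10⁻⁶)/(0.933)] = 8.09×10⁴ V.

8.09×10⁴ V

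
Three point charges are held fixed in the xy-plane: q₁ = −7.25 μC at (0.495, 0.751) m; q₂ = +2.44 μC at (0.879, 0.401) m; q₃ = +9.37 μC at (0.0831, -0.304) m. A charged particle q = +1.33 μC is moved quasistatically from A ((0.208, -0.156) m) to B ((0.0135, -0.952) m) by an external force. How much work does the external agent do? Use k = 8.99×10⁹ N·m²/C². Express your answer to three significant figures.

-0.380 J

For quasistatic motion the external work equals the change in potential energy: W_ext = qΔV = q(V_B − V_A).
At A: distances to the source charges are 0.951 m, 0.872 m, 0.194 m; V_A = Σ kqᵢ/rᵢ = 3.92×10⁵ V.
At B: distances to the source charges are 1.77 m, 1.61 m, 0.652 m; V_B = Σ kqᵢ/rᵢ = 1.06×10⁵ V.
ΔV = V_B − V_A = -2.86×10⁵ V.
W_ext = qΔV = (1.33×10⁻⁶ C)(-2.86×10⁵ V) = -0.380 J.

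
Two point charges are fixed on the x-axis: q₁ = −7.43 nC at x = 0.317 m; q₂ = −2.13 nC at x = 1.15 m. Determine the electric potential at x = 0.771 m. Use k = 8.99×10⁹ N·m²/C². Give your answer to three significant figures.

The total potential is the scalar sum of each charge's contribution, V = Σ kqᵢ/rᵢ.
Distances from the field point to each charge: r₁ = 0.454 m, r₂ = 0.379 m.
V = k[(-7.43×10⁻⁹)/(0.454) + (-2.13×10⁻⁹)/(0.379)] = -198 V.

-198 V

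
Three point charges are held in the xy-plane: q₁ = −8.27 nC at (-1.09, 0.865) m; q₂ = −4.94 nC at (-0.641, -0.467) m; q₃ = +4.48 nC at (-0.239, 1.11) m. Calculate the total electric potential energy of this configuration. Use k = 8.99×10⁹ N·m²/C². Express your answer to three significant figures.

The work to assemble the configuration equals its total potential energy, U = Σ kqᵢqⱼ/rᵢⱼ over all pairs.
Pair separations: r₁₂ = 1.41 m, r₁₃ = 0.886 m, r₂₃ = 1.63 m.
U = (2.61×10⁻⁷) + (-3.76×10⁻⁷) + (-1.22×10⁻⁷) = -2.37×10⁻⁷ J.

-2.37×10⁻⁷ J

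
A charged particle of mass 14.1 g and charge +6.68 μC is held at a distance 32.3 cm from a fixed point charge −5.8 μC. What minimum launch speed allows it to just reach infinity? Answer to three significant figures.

To just escape, total mechanical energy must reach zero at infinity: ½mv²_min + U = 0, so ½mv²_min = −U = |kQq|/r.
|U| = |kQq|/r = (8.99×10⁹ N·m²/C²)(5.80×10⁻⁶)(6.68×10⁻⁶)/(0.323) = 1.08 J.
v_min = √(2|U|/m) = √(2·1.08/0.0141) = 12.4 m/s.

12.4 m/s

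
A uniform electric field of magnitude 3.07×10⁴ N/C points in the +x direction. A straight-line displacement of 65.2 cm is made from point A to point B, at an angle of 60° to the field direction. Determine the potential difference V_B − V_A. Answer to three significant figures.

-1.00×10⁴ V

Only the component of displacement along E changes the potential: ΔV = −E·d·cosθ.
ΔV = −(3.07×10⁴ V/m)(0.652 m)cos60° = -1.00×10⁴ V.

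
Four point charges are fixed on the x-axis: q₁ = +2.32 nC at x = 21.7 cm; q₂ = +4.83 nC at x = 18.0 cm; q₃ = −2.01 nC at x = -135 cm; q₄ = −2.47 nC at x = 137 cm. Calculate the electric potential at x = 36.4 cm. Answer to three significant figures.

The total potential is the scalar sum of each charge's contribution, V = Σ kqᵢ/rᵢ.
Distances from the field point to each charge: r₁ = 0.147 m, r₂ = 0.184 m, r₃ = 1.71 m, r₄ = 1.01 m.
V = k[(2.32×10⁻⁹)/(0.147) + (4.83×10⁻⁹)/(0.184) + (-2.01×10⁻⁹)/(1.71) + (-2.47×10⁻⁹)/(1.01)] = 345 V.

345 V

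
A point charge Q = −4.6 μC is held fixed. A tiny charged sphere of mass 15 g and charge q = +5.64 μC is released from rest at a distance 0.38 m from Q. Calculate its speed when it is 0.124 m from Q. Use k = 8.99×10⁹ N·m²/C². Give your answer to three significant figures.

Only the electrostatic force acts, so mechanical energy is conserved: ½mv² = U₁ − U₂ = kQq(1/r₁ − 1/r₂).
U₁ − U₂ = (8.99×10⁹ N·m²/C²)(-4.60×10⁻⁶ C)(5.64×10⁻⁶ C)(1/0.380 − 1/0.124) = 1.27 J.
v = √(2·1.27/0.0150) = 13.0 m/s.

13.0 m/s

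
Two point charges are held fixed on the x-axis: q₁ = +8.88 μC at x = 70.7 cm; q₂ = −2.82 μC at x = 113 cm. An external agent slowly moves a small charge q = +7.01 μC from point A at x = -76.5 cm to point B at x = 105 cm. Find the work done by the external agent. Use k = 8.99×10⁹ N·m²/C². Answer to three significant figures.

For quasistatic motion the external work equals the change in potential energy: W_ext = qΔV = q(V_B − V_A).
At A: distances to the source charges are 1.47 m, 1.90 m; V_A = Σ kqᵢ/rᵢ = 4.09×10⁴ V.
At B: distances to the source charges are 0.343 m, 0.0800 m; V_B = Σ kqᵢ/rᵢ = -8.42×10⁴ V.
ΔV = V_B − V_A = -1.25×10⁵ V.
W_ext = qΔV = (7.01×10⁻⁶ C)(-1.25×10⁵ V) = -0.876 J.

-0.876 J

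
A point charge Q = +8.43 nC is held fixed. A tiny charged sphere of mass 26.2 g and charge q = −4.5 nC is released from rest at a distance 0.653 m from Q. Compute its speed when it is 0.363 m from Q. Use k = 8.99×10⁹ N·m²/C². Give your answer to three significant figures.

5.64×10⁻³ m/s

Only the electrostatic force acts, so mechanical energy is conserved: ½mv² = U₁ − U₂ = kQq(1/r₁ − 1/r₂).
U₁ − U₂ = (8.99×10⁹ N·m²/C²)(8.43×10⁻⁹ C)(-4.50×10⁻⁹ C)(1/0.653 − 1/0.363) = 4.17×10⁻⁷ J.
v = √(2·4.17×10⁻⁷/0.0262) = 5.64×10⁻³ m/s.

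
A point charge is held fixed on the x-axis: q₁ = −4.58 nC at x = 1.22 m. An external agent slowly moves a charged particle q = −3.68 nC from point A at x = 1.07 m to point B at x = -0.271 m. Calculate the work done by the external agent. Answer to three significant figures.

For quasistatic motion the external work equals the change in potential energy: W_ext = qΔV = q(V_B − V_A).
At A: distance to the source charge is 0.150 m; V_A = kq₁/r = -274 V.
At B: distance to the source charge is 1.49 m; V_B = kq₁/r = -27.6 V.
ΔV = V_B − V_A = 247 V.
W_ext = qΔV = (-3.68×10⁻⁹ C)(247 V) = -9.09×10⁻⁷ J.

-9.09×10⁻⁷ J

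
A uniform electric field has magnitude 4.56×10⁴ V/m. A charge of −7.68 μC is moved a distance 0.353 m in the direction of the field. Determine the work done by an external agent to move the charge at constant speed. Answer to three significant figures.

The potential change for a displacement 0.353 m in the direction of the field is ΔV = −Ed = -1.61×10⁴ V.
W_ext = qΔV = 0.124 J.

0.124 J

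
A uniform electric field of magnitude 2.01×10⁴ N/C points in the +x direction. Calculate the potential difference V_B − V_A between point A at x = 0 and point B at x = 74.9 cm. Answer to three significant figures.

-1.51×10⁴ V

In a uniform field, potential decreases in the direction of E: V_B − V_A = −E·Δx.
V_B − V_A = −(2.01×10⁴ V/m)(0.749 m) = -1.51×10⁴ V.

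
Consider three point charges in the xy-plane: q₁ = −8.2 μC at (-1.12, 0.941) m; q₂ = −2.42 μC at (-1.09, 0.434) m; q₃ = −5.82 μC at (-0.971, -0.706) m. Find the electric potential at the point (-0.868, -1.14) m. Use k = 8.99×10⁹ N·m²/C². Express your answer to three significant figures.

-1.66×10⁵ V

Electric potential is a scalar, so the contributions from each charge add algebraically: V = Σ kqᵢ/rᵢ.
Distances from the field point to each charge: r₁ = 2.10 m, r₂ = 1.59 m, r₃ = 0.446 m.
V = k[(-8.20×10⁻⁶)/(2.10) + (-2.42×10⁻⁶)/(1.59) + (-5.82×10⁻⁶)/(0.446)] = -1.66×10⁵ V.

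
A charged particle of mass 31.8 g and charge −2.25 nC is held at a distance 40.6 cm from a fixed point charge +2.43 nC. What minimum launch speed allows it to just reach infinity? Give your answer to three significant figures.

2.76×10⁻³ m/s

To just escape, total mechanical energy must reach zero at infinity: ½mv²_min + U = 0, so ½mv²_min = −U = |kQq|/r.
|U| = |kQq|/r = (8.99×10⁹ N·m²/C²)(2.43×10⁻⁹)(2.25×10⁻⁹)/(0.406) = 1.21×10⁻⁷ J.
v_min = √(2|U|/m) = √(2·1.21×10⁻⁷/0.0318) = 2.76×10⁻³ m/s.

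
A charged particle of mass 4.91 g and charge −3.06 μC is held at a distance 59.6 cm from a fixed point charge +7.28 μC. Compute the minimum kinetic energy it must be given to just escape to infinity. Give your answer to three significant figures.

0.336 J

To just escape, total mechanical energy must reach zero at infinity: ½mv²_min + U = 0, so ½mv²_min = −U = |kQq|/r.
|U| = |kQq|/r = (8.99×10⁹ N·m²/C²)(7.28×10⁻⁶)(3.06×10⁻⁶)/(0.596) = 0.336 J.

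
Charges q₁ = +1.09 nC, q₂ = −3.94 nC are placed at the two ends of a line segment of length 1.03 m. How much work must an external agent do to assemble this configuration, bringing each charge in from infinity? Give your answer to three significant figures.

-3.75×10⁻⁸ J

The work to assemble the configuration equals its total potential energy, U = Σ kqᵢqⱼ/rᵢⱼ over all pairs.
The separation is r = 1.03 m.
U = (-3.75×10⁻⁸) = -3.75×10⁻⁸ J.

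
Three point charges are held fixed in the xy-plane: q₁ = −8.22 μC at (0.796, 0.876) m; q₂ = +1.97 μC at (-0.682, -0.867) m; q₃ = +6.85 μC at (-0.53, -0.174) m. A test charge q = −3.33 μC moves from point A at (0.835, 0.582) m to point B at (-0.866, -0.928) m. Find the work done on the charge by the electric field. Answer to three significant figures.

1.12 J

The work done by the electric force is W_field = −ΔU = −q(V_B − V_A) = q(V_A − V_B).
At A: distances to the source charges are 0.297 m, 2.10 m, 1.56 m; V_A = Σ kqᵢ/rᵢ = -2.01×10⁵ V.
At B: distances to the source charges are 2.45 m, 0.194 m, 0.825 m; V_B = Σ kqᵢ/rᵢ = 1.36×10⁵ V.
ΔV = V_B − V_A = 3.37×10⁵ V.
W_field = −qΔV = −(-3.33×10⁻⁶ C)(3.37×10⁵ V) = 1.12 J.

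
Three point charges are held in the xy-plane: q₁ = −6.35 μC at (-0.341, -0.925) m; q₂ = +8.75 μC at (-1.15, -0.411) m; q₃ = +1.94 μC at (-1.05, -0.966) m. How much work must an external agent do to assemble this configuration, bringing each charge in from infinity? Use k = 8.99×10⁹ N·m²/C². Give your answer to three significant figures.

The work to assemble the configuration equals its total potential energy, U = Σ kqᵢqⱼ/rᵢⱼ over all pairs.
Pair separations: r₁₂ = 0.958 m, r₁₃ = 0.710 m, r₂₃ = 0.564 m.
U = (-0.521) + (-0.156) + (0.271) = -0.406 J.

-0.406 J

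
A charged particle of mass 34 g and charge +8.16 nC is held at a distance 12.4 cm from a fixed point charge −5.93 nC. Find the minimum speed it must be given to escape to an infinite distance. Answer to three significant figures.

0.0144 m/s

To just escape, total mechanical energy must reach zero at infinity: ½mv²_min + U = 0, so ½mv²_min = −U = |kQq|/r.
|U| = |kQq|/r = (8.99×10⁹ N·m²/C²)(5.93×10⁻⁹)(8.16×10⁻⁹)/(0.124) = 3.51×10⁻⁶ J.
v_min = √(2|U|/m) = √(2·3.51×10⁻⁶/0.0340) = 0.0144 m/s.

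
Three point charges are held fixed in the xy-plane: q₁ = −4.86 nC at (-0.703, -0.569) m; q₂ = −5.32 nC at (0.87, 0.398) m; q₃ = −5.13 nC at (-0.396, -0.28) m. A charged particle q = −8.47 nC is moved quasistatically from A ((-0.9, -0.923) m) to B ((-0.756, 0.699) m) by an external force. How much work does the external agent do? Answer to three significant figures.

For quasistatic motion the external work equals the change in potential energy: W_ext = qΔV = q(V_B − V_A).
At A: distances to the source charges are 0.405 m, 2.21 m, 0.817 m; V_A = Σ kqᵢ/rᵢ = -186 V.
At B: distances to the source charges are 1.27 m, 1.65 m, 1.04 m; V_B = Σ kqᵢ/rᵢ = -108 V.
ΔV = V_B − V_A = 78.4 V.
W_ext = qΔV = (-8.47×10⁻⁹ C)(78.4 V) = -6.64×10⁻⁷ J.

-6.64×10⁻⁷ J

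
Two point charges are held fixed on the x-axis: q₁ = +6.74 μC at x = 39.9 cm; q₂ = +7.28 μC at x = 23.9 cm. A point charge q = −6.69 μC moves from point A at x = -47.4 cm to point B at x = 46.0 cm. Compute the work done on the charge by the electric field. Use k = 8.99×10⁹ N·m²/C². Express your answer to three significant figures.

The work done by the electric force is W_field = −ΔU = −q(V_B − V_A) = q(V_A − V_B).
At A: distances to the source charges are 0.873 m, 0.713 m; V_A = Σ kqᵢ/rᵢ = 1.61×10⁵ V.
At B: distances to the source charges are 0.0610 m, 0.221 m; V_B = Σ kqᵢ/rᵢ = 1.29×10⁶ V.
ΔV = V_B − V_A = 1.13×10⁶ V.
W_field = −qΔV = −(-6.69×10⁻⁶ C)(1.13×10⁶ V) = 7.55 J.

7.55 J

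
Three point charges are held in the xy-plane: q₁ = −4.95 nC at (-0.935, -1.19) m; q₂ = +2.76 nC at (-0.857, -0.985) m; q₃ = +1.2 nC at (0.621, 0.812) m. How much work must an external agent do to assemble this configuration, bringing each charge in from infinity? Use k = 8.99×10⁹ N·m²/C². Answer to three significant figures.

The work to assemble the configuration equals its total potential energy, U = Σ kqᵢqⱼ/rᵢⱼ over all pairs.
Pair separations: r₁₂ = 0.219 m, r₁₃ = 2.54 m, r₂₃ = 2.33 m.
U = (-5.60×10⁻⁷) + (-2.11×10⁻⁸) + (1.28×10⁻⁸) = -5.68×10⁻⁷ J.

-5.68×10⁻⁷ J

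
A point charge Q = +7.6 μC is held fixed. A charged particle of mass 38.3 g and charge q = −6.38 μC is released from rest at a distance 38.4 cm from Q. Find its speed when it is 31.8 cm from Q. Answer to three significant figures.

3.51 m/s

Only the electrostatic force acts, so mechanical energy is conserved: ½mv² = U₁ − U₂ = kQq(1/r₁ − 1/r₂).
U₁ − U₂ = (8.99×10⁹ N·m²/C²)(7.60×10⁻⁶ C)(-6.38×10⁻⁶ C)(1/0.384 − 1/0.318) = 0.236 J.
v = √(2·0.236/0.0383) = 3.51 m/s.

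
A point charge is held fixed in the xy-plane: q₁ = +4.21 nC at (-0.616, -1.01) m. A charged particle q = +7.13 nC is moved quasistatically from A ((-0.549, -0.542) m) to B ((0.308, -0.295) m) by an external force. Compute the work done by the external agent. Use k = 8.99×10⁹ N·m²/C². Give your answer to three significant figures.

For quasistatic motion the external work equals the change in potential energy: W_ext = qΔV = q(V_B − V_A).
At A: distance to the source charge is 0.473 m; V_A = kq₁/r = 80.1 V.
At B: distance to the source charge is 1.17 m; V_B = kq₁/r = 32.4 V.
ΔV = V_B − V_A = -47.7 V.
W_ext = qΔV = (7.13×10⁻⁹ C)(-47.7 V) = -3.40×10⁻⁷ J.

-3.40×10⁻⁷ J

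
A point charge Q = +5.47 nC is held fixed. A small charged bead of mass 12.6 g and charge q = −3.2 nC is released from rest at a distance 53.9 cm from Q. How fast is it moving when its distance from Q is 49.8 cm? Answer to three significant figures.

Only the electrostatic force acts, so mechanical energy is conserved: ½mv² = U₁ − U₂ = kQq(1/r₁ − 1/r₂).
U₁ − U₂ = (8.99×10⁹ N·m²/C²)(5.47×10⁻⁹ C)(-3.20×10⁻⁹ C)(1/0.539 − 1/0.498) = 2.40×10⁻⁸ J.
v = √(2·2.40×10⁻⁸/0.0126) = 1.95×10⁻³ m/s.

1.95×10⁻³ m/s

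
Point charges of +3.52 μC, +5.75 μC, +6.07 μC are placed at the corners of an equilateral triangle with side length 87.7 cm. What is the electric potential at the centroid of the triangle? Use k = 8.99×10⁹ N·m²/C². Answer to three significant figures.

Electric potential is a scalar, so the contributions from each charge add algebraically: V = Σ kqᵢ/rᵢ.
The distance from each vertex to the centroid is a/√3 = 0.506 m.
V = k[(3.52×10⁻⁶)/(0.506) + (5.75×10⁻⁶)/(0.506) + (6.07×10⁻⁶)/(0.506)] = 2.72×10⁵ V.

2.72×10⁵ V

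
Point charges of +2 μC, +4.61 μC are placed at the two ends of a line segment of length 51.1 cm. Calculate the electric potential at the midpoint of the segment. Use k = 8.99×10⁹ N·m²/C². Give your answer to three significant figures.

2.33×10⁵ V

The total potential is the scalar sum of each charge's contribution, V = Σ kqᵢ/rᵢ.
Each charge is 0.256 m from the midpoint.
V = k[(2.00×10⁻⁶)/(0.256) + (4.61×10⁻⁶)/(0.256)] = 2.33×10⁵ V.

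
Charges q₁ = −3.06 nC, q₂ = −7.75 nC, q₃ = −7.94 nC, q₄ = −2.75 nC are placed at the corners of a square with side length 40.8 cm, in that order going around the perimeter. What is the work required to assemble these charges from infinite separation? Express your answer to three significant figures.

3.26×10⁻⁶ J

The work to assemble the configuration equals its total potential energy, U = Σ kqᵢqⱼ/rᵢⱼ over all pairs.
The four side pairs have separation 0.408 m and the two diagonal pairs 0.577 m.
Summing all 6 pair terms gives U = 3.26×10⁻⁶ J.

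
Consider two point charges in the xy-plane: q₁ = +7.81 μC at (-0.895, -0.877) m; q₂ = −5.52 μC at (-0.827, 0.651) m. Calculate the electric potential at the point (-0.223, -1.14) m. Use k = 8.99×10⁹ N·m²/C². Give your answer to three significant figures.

7.10×10⁴ V

The total potential is the scalar sum of each charge's contribution, V = Σ kqᵢ/rᵢ.
Distances from the field point to each charge: r₁ = 0.722 m, r₂ = 1.89 m.
V = k[(7.81×10⁻⁶)/(0.722) + (-5.52×10⁻⁶)/(1.89)] = 7.10×10⁴ V.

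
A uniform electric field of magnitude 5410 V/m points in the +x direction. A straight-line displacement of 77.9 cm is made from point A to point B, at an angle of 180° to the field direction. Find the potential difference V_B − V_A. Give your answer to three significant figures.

4210 V

Only the component of displacement along E changes the potential: ΔV = −E·d·cosθ.
ΔV = −(5410 V/m)(0.779 m)cos180° = 4210 V.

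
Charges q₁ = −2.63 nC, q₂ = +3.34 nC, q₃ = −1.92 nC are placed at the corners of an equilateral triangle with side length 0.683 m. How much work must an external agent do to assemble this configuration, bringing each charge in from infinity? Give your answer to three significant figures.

The work to assemble the configuration equals its total potential energy, U = Σ kqᵢqⱼ/rᵢⱼ over all pairs.
All three pair separations equal the side length, 0.683 m.
U = (-1.16×10⁻⁷) + (6.65×10⁻⁸) + (-8.44×10⁻⁸) = -1.34×10⁻⁷ J.

-1.34×10⁻⁷ J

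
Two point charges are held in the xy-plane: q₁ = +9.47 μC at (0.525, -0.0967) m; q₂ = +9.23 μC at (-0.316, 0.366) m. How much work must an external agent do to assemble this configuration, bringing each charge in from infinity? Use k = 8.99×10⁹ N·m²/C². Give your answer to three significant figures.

The work to assemble the configuration equals its total potential energy, U = Σ kqᵢqⱼ/rᵢⱼ over all pairs.
Pair separations: r₁₂ = 0.960 m.
U = (0.819) = 0.819 J.

0.819 J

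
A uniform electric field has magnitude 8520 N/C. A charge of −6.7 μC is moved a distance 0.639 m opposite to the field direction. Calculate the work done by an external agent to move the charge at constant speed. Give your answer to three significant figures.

The potential change for a displacement 0.639 m opposite to the field direction is ΔV = +Ed = 5440 V.
W_ext = qΔV = -0.0365 J.

-0.0365 J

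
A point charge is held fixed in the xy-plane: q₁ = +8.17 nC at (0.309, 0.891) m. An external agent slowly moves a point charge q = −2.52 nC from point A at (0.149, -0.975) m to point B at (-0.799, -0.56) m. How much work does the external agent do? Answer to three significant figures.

For quasistatic motion the external work equals the change in potential energy: W_ext = qΔV = q(V_B − V_A).
At A: distance to the source charge is 1.87 m; V_A = kq₁/r = 39.2 V.
At B: distance to the source charge is 1.83 m; V_B = kq₁/r = 40.2 V.
ΔV = V_B − V_A = 1.01 V.
W_ext = qΔV = (-2.52×10⁻⁹ C)(1.01 V) = -2.55×10⁻⁹ J.

-2.55×10⁻⁹ J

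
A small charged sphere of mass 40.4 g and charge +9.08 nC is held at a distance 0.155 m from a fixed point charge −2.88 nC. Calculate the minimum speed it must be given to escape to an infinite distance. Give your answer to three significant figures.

8.67×10⁻³ m/s

To just escape, total mechanical energy must reach zero at infinity: ½mv²_min + U = 0, so ½mv²_min = −U = |kQq|/r.
|U| = |kQq|/r = (8.99×10⁹ N·m²/C²)(2.88×10⁻⁹)(9.08×10⁻⁹)/(0.155) = 1.52×10⁻⁶ J.
v_min = √(2|U|/m) = √(2·1.52×10⁻⁶/0.0404) = 8.67×10⁻³ m/s.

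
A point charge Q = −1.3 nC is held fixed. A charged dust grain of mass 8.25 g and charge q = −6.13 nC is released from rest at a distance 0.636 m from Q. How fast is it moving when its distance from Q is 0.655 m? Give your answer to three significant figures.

Only the electrostatic force acts, so mechanical energy is conserved: ½mv² = U₁ − U₂ = kQq(1/r₁ − 1/r₂).
U₁ − U₂ = (8.99×10⁹ N·m²/C²)(-1.30×10⁻⁹ C)(-6.13×10⁻⁹ C)(1/0.636 − 1/0.655) = 3.27×10⁻⁹ J.
v = √(2·3.27×10⁻⁹/8.25×10⁻³) = 8.90×10⁻⁴ m/s.

8.90×10⁻⁴ m/s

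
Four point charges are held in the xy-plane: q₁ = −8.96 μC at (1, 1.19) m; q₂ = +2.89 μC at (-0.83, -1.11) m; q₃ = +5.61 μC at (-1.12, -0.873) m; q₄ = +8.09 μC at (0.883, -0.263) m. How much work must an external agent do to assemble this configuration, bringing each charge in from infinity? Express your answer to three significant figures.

0.0150 J

The work to assemble the configuration equals its total potential energy, U = Σ kqᵢqⱼ/rᵢⱼ over all pairs.
Pair separations: r₁₂ = 2.94 m, r₁₃ = 2.96 m, r₁₄ = 1.46 m, r₂₃ = 0.375 m, r₂₄ = 1.91 m, r₃₄ = 2.09 m.
Summing all 6 pair terms gives U = 0.0150 J.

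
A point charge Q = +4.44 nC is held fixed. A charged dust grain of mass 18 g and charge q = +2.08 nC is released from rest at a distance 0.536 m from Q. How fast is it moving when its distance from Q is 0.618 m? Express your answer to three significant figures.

1.51×10⁻³ m/s

Only the electrostatic force acts, so mechanical energy is conserved: ½mv² = U₁ − U₂ = kQq(1/r₁ − 1/r₂).
U₁ − U₂ = (8.99×10⁹ N·m²/C²)(4.44×10⁻⁹ C)(2.08×10⁻⁹ C)(1/0.536 − 1/0.618) = 2.06×10⁻⁸ J.
v = √(2·2.06×10⁻⁸/0.0180) = 1.51×10⁻³ m/s.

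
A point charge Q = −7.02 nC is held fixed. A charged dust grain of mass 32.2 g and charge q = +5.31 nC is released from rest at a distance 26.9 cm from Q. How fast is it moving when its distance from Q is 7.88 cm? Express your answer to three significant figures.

0.0137 m/s

Only the electrostatic force acts, so mechanical energy is conserved: ½mv² = U₁ − U₂ = kQq(1/r₁ − 1/r₂).
U₁ − U₂ = (8.99×10⁹ N·m²/C²)(-7.02×10⁻⁹ C)(5.31×10⁻⁹ C)(1/0.269 − 1/0.0788) = 3.01×10⁻⁶ J.
v = √(2·3.01×10⁻⁶/0.0322) = 0.0137 m/s.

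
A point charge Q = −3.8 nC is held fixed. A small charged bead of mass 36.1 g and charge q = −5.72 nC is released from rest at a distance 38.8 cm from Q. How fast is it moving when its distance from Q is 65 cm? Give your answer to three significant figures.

3.35×10⁻³ m/s

Only the electrostatic force acts, so mechanical energy is conserved: ½mv² = U₁ − U₂ = kQq(1/r₁ − 1/r₂).
U₁ − U₂ = (8.99×10⁹ N·m²/C²)(-3.80×10⁻⁹ C)(-5.72×10⁻⁹ C)(1/0.388 − 1/0.650) = 2.03×10⁻⁷ J.
v = √(2·2.03×10⁻⁷/0.0361) = 3.35×10⁻³ m/s.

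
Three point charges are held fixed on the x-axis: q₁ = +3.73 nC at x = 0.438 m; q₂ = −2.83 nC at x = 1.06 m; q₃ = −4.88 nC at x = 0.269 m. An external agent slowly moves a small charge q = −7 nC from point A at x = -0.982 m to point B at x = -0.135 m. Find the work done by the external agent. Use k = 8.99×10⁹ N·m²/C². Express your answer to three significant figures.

For quasistatic motion the external work equals the change in potential energy: W_ext = qΔV = q(V_B − V_A).
At A: distances to the source charges are 1.42 m, 2.04 m, 1.25 m; V_A = Σ kqᵢ/rᵢ = -23.9 V.
At B: distances to the source charges are 0.573 m, 1.20 m, 0.404 m; V_B = Σ kqᵢ/rᵢ = -71.4 V.
ΔV = V_B − V_A = -47.4 V.
W_ext = qΔV = (-7.00×10⁻⁹ C)(-47.4 V) = 3.32×10⁻⁷ J.

3.32×10⁻⁷ J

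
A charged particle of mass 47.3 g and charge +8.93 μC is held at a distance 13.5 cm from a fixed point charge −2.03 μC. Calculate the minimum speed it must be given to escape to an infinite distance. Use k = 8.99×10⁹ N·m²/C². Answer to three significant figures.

7.14 m/s

To just escape, total mechanical energy must reach zero at infinity: ½mv²_min + U = 0, so ½mv²_min = −U = |kQq|/r.
|U| = |kQq|/r = (8.99×10⁹ N·m²/C²)(2.03×10⁻⁶)(8.93×10⁻⁶)/(0.135) = 1.21 J.
v_min = √(2|U|/m) = √(2·1.21/0.0473) = 7.14 m/s.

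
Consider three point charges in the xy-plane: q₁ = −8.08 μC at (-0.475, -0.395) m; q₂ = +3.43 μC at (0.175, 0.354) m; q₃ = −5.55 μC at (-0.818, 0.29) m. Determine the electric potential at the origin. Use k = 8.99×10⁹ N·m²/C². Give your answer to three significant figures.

Electric potential is a scalar, so the contributions from each charge add algebraically: V = Σ kqᵢ/rᵢ.
Distances from the field point to each charge: r₁ = 0.618 m, r₂ = 0.395 m, r₃ = 0.868 m.
V = k[(-8.08×10⁻⁶)/(0.618) + (3.43×10⁻⁶)/(0.395) + (-5.55×10⁻⁶)/(0.868)] = -9.70×10⁴ V.

-9.70×10⁴ V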